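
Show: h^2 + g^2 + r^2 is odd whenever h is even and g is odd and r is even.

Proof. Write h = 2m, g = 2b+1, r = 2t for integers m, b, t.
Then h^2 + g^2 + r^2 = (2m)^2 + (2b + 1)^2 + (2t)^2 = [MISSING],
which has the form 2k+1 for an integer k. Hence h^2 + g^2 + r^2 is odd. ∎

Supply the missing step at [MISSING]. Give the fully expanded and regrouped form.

2(2b^2 + 2b + 2m^2 + 2t^2) + 1

(2m)^2 + (2b + 1)^2 + (2t)^2 = 4b^2 + 4b + 4m^2 + 4t^2 + 1
= 2(2b^2 + 2b + 2m^2 + 2t^2) + 1.
Since 2b^2 + 2b + 2m^2 + 2t^2 is an integer, the sum of squares is of the form 2k+1 for an integer k.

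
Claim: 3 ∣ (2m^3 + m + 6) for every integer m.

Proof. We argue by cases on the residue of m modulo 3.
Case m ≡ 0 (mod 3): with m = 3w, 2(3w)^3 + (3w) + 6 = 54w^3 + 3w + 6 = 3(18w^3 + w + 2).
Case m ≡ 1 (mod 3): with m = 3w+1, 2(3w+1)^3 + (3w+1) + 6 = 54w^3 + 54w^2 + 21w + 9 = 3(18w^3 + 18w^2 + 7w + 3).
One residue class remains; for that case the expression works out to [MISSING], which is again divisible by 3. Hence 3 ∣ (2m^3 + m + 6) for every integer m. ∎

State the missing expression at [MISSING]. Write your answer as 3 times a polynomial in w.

Only m ≡ 2 (mod 3) is unaccounted for. Put m = 3w+2:
2(3w+2)^3 + (3w+2) + 6 expands to 54w^3 + 108w^2 + 75w + 24,
and factoring out 3 leaves 3(18w^3 + 36w^2 + 25w + 8).

3(18w^3 + 36w^2 + 25w + 8)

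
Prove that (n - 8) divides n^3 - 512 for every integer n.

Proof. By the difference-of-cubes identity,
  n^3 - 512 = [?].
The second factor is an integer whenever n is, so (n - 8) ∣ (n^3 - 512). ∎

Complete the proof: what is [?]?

Polynomial division of n^3 - 512 by n - 8 leaves remainder 0 and quotient n^2 + 8n + 64.
Hence n^3 - 512 = (n - 8)(n^2 + 8n + 64).

(n - 8)(n^2 + 8n + 64)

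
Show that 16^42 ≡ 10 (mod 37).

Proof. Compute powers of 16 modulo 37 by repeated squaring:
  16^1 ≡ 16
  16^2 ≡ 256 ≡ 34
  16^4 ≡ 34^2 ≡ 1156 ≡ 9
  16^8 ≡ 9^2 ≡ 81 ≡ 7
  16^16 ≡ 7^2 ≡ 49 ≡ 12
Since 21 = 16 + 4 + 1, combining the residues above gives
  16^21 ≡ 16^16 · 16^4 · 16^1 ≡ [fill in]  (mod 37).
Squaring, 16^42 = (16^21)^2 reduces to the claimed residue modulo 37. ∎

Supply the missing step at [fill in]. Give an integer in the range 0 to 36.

26

Multiply the listed residues: 12 · 9 · 16 = 108 → 1728.
Reducing modulo 37: 1728 = 46·37 + 26, so 16^21 ≡ 26.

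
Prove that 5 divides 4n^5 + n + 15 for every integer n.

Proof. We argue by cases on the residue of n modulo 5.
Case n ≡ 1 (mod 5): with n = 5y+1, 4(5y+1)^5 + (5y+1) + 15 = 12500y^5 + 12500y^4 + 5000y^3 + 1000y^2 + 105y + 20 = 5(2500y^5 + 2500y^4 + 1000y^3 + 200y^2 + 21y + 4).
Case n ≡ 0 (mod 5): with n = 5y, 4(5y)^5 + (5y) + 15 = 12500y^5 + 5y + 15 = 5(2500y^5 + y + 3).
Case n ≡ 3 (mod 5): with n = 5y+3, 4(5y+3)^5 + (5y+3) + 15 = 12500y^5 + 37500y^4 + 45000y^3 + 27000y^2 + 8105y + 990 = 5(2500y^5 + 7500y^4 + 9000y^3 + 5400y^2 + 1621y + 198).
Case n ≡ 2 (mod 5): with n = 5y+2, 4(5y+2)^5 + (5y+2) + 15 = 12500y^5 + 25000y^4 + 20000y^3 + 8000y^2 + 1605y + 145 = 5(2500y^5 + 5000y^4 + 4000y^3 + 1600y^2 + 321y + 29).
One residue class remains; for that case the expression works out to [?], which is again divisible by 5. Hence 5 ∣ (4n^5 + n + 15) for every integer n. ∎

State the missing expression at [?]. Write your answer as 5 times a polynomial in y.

Only n ≡ 4 (mod 5) is unaccounted for. Put n = 5y+4:
4(5y+4)^5 + (5y+4) + 15 expands to 12500y^5 + 50000y^4 + 80000y^3 + 64000y^2 + 25605y + 4115,
and factoring out 5 leaves 5(2500y^5 + 10000y^4 + 16000y^3 + 12800y^2 + 5121y + 823).

5(2500y^5 + 10000y^4 + 16000y^3 + 12800y^2 + 5121y + 823)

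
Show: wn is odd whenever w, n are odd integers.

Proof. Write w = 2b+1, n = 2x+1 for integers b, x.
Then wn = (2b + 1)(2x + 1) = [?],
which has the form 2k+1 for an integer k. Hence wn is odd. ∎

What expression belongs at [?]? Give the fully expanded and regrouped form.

2(2bx + b + x) + 1

(2b + 1)(2x + 1) = 4bx + 2b + 2x + 1
= 2(2bx + b + x) + 1.
Since 2bx + b + x is an integer, the product is of the form 2k+1 for an integer k.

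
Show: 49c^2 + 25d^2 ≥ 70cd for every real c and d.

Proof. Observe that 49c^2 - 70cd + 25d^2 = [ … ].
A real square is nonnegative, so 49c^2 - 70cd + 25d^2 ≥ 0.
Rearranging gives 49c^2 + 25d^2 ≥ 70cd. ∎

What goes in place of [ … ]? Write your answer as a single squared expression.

(7c - 5d)^2

The leading and trailing coefficients are 7^2 and 5^2, and 70 = 2·7·5, so the trinomial is (7c - 5d)^2.
Hence 49c^2 - 70cd + 25d^2 ≥ 0.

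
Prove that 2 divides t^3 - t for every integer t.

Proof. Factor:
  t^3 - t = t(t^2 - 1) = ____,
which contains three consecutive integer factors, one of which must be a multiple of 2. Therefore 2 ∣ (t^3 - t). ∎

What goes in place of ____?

t(t^2 - 1) = t(t - 1)(t + 1) = (t - 1)t(t + 1).
These three factors are consecutive integers, so their product is divisible by 2.

(t - 1)t(t + 1)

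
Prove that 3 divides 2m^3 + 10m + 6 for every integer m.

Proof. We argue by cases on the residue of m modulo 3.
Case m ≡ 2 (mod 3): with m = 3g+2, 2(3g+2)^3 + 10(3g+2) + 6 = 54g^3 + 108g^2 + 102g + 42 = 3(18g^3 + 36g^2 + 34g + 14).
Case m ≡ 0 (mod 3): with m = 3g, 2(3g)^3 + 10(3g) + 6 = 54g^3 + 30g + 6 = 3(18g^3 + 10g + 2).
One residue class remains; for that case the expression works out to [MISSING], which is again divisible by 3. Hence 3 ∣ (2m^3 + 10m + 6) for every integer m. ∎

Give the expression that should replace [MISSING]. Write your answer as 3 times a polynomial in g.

3(18g^3 + 18g^2 + 16g + 6)

Only m ≡ 1 (mod 3) is unaccounted for. Put m = 3g+1:
2(3g+1)^3 + 10(3g+1) + 6 expands to 54g^3 + 54g^2 + 48g + 18,
and factoring out 3 leaves 3(18g^3 + 18g^2 + 16g + 6).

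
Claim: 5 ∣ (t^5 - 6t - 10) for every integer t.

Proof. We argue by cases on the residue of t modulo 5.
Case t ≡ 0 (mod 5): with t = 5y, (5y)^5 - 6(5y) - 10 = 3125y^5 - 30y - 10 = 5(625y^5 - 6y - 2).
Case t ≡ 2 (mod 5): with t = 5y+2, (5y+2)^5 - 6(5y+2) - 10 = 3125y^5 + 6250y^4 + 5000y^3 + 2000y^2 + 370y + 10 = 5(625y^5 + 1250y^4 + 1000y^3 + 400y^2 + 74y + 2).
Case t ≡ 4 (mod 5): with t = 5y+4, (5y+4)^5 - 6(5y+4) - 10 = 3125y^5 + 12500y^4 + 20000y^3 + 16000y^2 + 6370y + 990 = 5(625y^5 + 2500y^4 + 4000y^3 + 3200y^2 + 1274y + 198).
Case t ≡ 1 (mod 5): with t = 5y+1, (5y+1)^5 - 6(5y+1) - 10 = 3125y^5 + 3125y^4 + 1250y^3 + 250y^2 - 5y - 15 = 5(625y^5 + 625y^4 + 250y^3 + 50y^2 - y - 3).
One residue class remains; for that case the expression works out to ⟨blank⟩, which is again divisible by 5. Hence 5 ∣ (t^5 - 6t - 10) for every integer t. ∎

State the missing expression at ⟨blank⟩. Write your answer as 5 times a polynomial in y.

5(625y^5 + 1875y^4 + 2250y^3 + 1350y^2 + 399y + 43)

The residues treated are {0, 2, 4, 1}, so the missing case is t ≡ 3 (mod 5); write t = 5y+3.
Then (5y+3)^5 - 6(5y+3) - 10 = 3125y^5 + 9375y^4 + 11250y^3 + 6750y^2 + 1995y + 215 = 5(625y^5 + 1875y^4 + 2250y^3 + 1350y^2 + 399y + 43).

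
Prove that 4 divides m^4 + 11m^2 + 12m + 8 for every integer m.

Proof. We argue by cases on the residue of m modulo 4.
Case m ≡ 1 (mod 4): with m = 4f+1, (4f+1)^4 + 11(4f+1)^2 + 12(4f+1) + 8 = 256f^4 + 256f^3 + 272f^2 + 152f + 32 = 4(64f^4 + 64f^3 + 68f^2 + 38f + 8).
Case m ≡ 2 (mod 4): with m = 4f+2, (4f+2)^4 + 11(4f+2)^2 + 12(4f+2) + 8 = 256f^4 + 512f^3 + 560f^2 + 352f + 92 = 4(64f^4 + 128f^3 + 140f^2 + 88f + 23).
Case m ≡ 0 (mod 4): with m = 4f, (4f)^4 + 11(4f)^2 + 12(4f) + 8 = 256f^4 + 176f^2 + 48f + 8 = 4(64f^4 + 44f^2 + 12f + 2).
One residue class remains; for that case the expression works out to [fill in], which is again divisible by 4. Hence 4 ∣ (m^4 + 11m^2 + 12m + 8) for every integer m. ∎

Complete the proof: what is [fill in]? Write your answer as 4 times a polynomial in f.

Only m ≡ 3 (mod 4) is unaccounted for. Put m = 4f+3:
(4f+3)^4 + 11(4f+3)^2 + 12(4f+3) + 8 expands to 256f^4 + 768f^3 + 1040f^2 + 744f + 224,
and factoring out 4 leaves 4(64f^4 + 192f^3 + 260f^2 + 186f + 56).

4(64f^4 + 192f^3 + 260f^2 + 186f + 56)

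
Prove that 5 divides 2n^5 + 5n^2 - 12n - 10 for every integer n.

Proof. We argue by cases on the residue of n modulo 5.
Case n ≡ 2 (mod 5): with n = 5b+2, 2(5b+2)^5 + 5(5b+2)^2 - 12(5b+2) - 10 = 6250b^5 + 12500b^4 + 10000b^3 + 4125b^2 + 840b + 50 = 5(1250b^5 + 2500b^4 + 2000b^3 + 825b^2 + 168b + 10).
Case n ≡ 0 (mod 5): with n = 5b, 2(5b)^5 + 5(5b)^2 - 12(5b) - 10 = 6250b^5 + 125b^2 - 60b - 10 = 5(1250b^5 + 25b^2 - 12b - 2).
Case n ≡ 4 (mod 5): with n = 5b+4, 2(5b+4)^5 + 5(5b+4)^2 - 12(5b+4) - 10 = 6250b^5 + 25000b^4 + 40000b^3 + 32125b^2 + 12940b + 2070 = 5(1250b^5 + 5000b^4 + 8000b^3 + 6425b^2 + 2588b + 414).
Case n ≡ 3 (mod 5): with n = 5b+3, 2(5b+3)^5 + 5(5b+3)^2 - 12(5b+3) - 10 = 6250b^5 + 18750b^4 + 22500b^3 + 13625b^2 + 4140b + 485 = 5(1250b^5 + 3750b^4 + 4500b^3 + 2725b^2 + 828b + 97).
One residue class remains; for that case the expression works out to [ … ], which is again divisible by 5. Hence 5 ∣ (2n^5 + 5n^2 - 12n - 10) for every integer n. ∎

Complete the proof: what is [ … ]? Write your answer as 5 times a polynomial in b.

5(1250b^5 + 1250b^4 + 500b^3 + 125b^2 + 8b - 3)

Only n ≡ 1 (mod 5) is unaccounted for. Put n = 5b+1:
2(5b+1)^5 + 5(5b+1)^2 - 12(5b+1) - 10 expands to 6250b^5 + 6250b^4 + 2500b^3 + 625b^2 + 40b - 15,
and factoring out 5 leaves 5(1250b^5 + 1250b^4 + 500b^3 + 125b^2 + 8b - 3).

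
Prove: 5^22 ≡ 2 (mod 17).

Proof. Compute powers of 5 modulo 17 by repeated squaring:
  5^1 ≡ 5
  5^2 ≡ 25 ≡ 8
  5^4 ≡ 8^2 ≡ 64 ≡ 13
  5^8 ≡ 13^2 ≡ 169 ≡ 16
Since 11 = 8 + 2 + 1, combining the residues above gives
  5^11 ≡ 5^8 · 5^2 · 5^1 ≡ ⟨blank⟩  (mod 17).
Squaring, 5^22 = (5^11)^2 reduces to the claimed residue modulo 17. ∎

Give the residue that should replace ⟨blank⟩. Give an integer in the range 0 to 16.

11

5^8 · 5^2 · 5^1 ≡ 16 · 8 · 5 = 640.
640 mod 17 = 11, so 5^11 ≡ 11 (mod 17).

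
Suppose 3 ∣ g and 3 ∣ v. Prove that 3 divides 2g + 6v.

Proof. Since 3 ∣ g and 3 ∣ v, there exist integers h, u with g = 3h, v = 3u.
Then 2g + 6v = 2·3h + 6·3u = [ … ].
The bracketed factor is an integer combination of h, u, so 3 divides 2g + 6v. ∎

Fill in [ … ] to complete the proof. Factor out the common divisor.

3(2h + 6u)

Pull the common 3 out of every term: 2·3h + 6·3u = 3(2h + 6u).
2h + 6u is an integer, which exhibits the divisibility.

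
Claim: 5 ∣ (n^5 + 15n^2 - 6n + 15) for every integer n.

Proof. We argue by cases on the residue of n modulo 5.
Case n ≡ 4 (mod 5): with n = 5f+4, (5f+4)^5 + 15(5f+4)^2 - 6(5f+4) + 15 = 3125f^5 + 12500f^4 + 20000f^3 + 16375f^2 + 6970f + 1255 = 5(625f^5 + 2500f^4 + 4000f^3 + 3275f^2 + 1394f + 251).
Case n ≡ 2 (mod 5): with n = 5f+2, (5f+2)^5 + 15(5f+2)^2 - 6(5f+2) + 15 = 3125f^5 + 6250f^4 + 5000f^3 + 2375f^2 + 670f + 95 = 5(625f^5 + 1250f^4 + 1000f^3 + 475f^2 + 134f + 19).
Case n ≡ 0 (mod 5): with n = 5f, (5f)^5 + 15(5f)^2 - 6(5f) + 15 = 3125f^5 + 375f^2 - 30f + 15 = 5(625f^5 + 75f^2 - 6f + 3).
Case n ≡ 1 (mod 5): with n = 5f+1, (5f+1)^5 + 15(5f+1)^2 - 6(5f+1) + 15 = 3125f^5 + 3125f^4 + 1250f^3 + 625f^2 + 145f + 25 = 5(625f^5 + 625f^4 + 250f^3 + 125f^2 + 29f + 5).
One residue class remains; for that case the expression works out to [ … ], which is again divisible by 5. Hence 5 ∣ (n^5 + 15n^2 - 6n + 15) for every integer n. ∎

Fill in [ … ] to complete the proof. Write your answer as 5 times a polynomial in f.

Only n ≡ 3 (mod 5) is unaccounted for. Put n = 5f+3:
(5f+3)^5 + 15(5f+3)^2 - 6(5f+3) + 15 expands to 3125f^5 + 9375f^4 + 11250f^3 + 7125f^2 + 2445f + 375,
and factoring out 5 leaves 5(625f^5 + 1875f^4 + 2250f^3 + 1425f^2 + 489f + 75).

5(625f^5 + 1875f^4 + 2250f^3 + 1425f^2 + 489f + 75)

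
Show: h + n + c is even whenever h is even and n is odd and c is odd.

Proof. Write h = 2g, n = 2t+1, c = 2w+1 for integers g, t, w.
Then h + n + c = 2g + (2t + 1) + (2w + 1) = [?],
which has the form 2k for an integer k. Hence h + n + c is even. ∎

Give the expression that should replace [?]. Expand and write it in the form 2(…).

2(g + t + w + 1)

Expanding: 2g + (2t + 1) + (2w + 1) = 2g + 2t + 2w + 2.
Every term is even; pulling out the factor of 2 gives 2(g + t + w + 1).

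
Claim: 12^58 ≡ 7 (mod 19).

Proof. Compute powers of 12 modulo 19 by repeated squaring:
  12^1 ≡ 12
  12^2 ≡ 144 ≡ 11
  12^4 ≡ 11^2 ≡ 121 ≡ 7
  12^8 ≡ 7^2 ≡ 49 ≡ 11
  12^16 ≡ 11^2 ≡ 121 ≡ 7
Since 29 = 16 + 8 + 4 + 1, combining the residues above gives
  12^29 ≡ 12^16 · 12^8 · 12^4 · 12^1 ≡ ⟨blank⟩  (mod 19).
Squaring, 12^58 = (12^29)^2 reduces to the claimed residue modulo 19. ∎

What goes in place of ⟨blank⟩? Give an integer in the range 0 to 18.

12^16 · 12^8 · 12^4 · 12^1 ≡ 7 · 11 · 7 · 12 = 6468.
6468 mod 19 = 8, so 12^29 ≡ 8 (mod 19).

8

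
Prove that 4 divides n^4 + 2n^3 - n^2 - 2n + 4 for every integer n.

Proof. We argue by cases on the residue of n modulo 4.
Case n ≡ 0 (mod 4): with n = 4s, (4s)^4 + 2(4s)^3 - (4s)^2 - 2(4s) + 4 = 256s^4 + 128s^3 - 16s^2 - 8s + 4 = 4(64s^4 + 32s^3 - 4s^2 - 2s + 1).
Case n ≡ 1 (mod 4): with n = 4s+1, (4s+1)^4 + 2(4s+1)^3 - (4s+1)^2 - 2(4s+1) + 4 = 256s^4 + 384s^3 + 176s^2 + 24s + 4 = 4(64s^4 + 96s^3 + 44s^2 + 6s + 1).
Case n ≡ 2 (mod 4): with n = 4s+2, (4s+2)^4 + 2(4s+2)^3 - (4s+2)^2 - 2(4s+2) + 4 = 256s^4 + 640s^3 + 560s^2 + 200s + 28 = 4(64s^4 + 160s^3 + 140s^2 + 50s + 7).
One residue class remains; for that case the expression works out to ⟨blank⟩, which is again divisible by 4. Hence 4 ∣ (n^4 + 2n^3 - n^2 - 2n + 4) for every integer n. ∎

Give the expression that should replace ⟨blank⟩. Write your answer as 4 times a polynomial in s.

The residues treated are {0, 1, 2}, so the missing case is n ≡ 3 (mod 4); write n = 4s+3.
Then (4s+3)^4 + 2(4s+3)^3 - (4s+3)^2 - 2(4s+3) + 4 = 256s^4 + 896s^3 + 1136s^2 + 616s + 124 = 4(64s^4 + 224s^3 + 284s^2 + 154s + 31).

4(64s^4 + 224s^3 + 284s^2 + 154s + 31)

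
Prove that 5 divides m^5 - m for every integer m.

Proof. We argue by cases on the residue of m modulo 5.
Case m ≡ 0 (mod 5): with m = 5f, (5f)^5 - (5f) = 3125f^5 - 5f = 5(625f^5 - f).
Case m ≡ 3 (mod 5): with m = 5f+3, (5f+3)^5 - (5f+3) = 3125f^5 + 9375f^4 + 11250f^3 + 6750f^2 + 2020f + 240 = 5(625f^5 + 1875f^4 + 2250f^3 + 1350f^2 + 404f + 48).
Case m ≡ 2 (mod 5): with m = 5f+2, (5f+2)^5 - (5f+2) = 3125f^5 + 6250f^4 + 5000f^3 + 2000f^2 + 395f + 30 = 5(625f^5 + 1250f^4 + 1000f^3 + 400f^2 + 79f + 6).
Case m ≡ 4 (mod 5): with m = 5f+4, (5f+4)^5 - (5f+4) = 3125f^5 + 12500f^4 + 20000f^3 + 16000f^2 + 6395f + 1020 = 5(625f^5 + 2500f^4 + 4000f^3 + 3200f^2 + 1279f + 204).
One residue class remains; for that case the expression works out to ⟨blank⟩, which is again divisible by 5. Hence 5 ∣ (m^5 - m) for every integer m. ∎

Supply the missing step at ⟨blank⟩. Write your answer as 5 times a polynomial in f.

5(625f^5 + 625f^4 + 250f^3 + 50f^2 + 4f)

Only m ≡ 1 (mod 5) is unaccounted for. Put m = 5f+1:
(5f+1)^5 - (5f+1) expands to 3125f^5 + 3125f^4 + 1250f^3 + 250f^2 + 20f,
and factoring out 5 leaves 5(625f^5 + 625f^4 + 250f^3 + 50f^2 + 4f).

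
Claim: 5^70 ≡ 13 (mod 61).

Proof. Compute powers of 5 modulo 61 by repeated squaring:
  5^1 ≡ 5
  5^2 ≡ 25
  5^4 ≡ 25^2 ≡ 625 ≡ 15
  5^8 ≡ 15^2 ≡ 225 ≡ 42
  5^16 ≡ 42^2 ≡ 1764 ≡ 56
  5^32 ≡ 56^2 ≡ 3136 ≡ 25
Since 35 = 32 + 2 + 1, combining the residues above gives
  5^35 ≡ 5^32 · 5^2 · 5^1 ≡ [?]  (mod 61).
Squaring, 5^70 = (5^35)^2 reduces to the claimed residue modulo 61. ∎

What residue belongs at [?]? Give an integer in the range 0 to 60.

Multiply the listed residues: 25 · 25 · 5 = 625 → 3125.
Reducing modulo 61: 3125 = 51·61 + 14, so 5^35 ≡ 14.

14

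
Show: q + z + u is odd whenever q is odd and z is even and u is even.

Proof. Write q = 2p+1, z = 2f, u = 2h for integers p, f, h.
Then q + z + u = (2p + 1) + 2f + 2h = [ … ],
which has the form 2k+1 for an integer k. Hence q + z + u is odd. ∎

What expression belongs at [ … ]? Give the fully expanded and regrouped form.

2(f + h + p) + 1

Expanding: (2p + 1) + 2f + 2h = 2f + 2h + 2p + 1.
Every term except the constant is even, so this is 2(f + h + p) + 1,
and f + h + p ∈ ℤ gives the required form.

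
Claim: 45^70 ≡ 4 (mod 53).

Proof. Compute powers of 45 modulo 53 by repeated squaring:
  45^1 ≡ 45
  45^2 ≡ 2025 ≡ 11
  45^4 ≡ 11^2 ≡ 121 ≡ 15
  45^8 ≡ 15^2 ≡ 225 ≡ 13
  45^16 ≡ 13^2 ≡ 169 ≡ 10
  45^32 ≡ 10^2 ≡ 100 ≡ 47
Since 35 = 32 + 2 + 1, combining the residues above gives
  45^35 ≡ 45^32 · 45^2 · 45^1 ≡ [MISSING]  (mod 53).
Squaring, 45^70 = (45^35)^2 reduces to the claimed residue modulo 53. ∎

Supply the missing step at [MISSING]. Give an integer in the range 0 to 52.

45^32 · 45^2 · 45^1 ≡ 47 · 11 · 45 = 23265.
23265 mod 53 = 51, so 45^35 ≡ 51 (mod 53).

51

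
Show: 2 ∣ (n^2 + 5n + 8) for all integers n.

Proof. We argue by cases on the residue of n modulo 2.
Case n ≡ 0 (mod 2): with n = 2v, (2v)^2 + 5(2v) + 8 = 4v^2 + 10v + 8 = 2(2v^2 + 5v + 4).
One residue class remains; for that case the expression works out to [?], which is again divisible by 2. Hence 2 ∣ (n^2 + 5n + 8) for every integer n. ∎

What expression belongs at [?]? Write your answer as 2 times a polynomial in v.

2(2v^2 + 7v + 7)

The residues treated are {0}, so the missing case is n ≡ 1 (mod 2); write n = 2v+1.
Then (2v+1)^2 + 5(2v+1) + 8 = 4v^2 + 14v + 14 = 2(2v^2 + 7v + 7).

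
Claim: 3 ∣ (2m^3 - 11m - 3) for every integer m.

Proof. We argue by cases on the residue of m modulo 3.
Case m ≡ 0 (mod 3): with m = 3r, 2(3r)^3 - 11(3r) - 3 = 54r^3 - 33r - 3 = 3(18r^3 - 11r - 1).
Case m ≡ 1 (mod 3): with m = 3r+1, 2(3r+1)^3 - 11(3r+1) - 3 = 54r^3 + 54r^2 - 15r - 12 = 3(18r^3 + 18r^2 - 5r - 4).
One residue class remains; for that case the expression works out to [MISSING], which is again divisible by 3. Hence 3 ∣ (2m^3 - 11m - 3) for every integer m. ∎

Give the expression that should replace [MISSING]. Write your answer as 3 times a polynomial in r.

The residues treated are {0, 1}, so the missing case is m ≡ 2 (mod 3); write m = 3r+2.
Then 2(3r+2)^3 - 11(3r+2) - 3 = 54r^3 + 108r^2 + 39r - 9 = 3(18r^3 + 36r^2 + 13r - 3).

3(18r^3 + 36r^2 + 13r - 3)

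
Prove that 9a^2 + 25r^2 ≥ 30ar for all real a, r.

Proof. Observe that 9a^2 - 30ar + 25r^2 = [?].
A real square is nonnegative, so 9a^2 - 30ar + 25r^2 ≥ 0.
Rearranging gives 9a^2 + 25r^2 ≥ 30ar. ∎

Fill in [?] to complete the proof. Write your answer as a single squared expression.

9a^2 - 30ar + 25r^2 is a perfect-square trinomial: the outer terms are (3a)^2 and (5r)^2, and the cross term is -2·3a·5r.
So 9a^2 - 30ar + 25r^2 = (3a - 5r)^2 ≥ 0.

(3a - 5r)^2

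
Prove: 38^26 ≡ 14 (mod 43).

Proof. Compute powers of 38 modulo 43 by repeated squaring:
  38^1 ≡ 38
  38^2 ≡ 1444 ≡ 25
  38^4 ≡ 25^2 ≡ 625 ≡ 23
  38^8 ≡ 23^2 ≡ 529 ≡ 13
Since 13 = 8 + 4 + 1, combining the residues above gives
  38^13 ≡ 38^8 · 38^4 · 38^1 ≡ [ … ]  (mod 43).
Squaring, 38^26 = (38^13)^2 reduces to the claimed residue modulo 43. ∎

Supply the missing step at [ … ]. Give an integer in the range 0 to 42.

10

38^8 · 38^4 · 38^1 ≡ 13 · 23 · 38 = 11362.
11362 mod 43 = 10, so 38^13 ≡ 10 (mod 43).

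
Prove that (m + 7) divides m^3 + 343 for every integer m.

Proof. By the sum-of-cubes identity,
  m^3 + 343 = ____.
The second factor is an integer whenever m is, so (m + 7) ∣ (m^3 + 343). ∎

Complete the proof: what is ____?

Polynomial division of m^3 + 343 by m + 7 leaves remainder 0 and quotient m^2 - 7m + 49.
Hence m^3 + 343 = (m + 7)(m^2 - 7m + 49).

(m + 7)(m^2 - 7m + 49)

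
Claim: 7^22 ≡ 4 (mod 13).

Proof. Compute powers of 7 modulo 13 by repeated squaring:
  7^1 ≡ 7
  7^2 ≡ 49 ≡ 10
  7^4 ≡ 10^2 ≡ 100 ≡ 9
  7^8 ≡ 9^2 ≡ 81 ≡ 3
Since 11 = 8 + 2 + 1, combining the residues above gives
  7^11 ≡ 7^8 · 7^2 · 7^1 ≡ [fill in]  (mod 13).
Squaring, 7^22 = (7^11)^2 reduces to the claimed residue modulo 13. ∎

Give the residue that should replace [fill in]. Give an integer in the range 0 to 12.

7^8 · 7^2 · 7^1 ≡ 3 · 10 · 7 = 210.
210 mod 13 = 2, so 7^11 ≡ 2 (mod 13).

2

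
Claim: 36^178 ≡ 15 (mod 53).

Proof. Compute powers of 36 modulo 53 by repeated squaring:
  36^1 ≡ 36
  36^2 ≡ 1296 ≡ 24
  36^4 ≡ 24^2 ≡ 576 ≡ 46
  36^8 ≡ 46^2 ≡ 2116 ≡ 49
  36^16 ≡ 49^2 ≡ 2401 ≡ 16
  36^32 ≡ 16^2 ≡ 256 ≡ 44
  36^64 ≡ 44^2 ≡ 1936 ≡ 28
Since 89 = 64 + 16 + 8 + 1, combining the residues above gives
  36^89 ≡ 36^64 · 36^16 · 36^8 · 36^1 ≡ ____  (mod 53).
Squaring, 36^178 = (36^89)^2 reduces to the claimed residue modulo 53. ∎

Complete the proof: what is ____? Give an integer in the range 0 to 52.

42

Multiply the listed residues: 28 · 16 · 49 · 36 = 448 → 21952 → 790272.
Reducing modulo 53: 790272 = 14910·53 + 42, so 36^89 ≡ 42.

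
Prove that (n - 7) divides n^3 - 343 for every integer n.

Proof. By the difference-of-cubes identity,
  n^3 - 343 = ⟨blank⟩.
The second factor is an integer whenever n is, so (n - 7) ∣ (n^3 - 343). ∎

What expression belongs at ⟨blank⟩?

a^3 - b^3 = (a - b)(a^2 + ab + b^2). With a = n, b = 7:
n^3 - 343 = (n - 7)(n^2 + 7n + 49).

(n - 7)(n^2 + 7n + 49)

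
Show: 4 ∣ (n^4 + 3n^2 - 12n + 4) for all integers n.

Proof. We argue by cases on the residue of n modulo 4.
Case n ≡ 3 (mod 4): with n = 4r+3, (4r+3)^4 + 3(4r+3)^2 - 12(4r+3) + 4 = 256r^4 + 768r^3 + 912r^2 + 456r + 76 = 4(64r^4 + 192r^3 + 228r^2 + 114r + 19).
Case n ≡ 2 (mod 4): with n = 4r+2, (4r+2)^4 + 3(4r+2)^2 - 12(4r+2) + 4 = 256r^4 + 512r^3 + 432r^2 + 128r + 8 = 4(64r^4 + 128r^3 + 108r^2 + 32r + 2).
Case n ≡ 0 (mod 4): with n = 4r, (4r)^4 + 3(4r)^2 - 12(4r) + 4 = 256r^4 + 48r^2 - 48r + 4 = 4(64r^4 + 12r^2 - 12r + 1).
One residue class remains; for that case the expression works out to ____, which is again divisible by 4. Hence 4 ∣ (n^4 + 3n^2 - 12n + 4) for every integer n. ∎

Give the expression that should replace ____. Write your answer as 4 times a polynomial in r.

4(64r^4 + 64r^3 + 36r^2 - 2r - 1)

Only n ≡ 1 (mod 4) is unaccounted for. Put n = 4r+1:
(4r+1)^4 + 3(4r+1)^2 - 12(4r+1) + 4 expands to 256r^4 + 256r^3 + 144r^2 - 8r - 4,
and factoring out 4 leaves 4(64r^4 + 64r^3 + 36r^2 - 2r - 1).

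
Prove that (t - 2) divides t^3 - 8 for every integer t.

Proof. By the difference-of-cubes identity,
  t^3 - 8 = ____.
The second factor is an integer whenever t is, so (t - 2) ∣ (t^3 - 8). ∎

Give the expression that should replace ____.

Polynomial division of t^3 - 8 by t - 2 leaves remainder 0 and quotient t^2 + 2t + 4.
Hence t^3 - 8 = (t - 2)(t^2 + 2t + 4).

(t - 2)(t^2 + 2t + 4)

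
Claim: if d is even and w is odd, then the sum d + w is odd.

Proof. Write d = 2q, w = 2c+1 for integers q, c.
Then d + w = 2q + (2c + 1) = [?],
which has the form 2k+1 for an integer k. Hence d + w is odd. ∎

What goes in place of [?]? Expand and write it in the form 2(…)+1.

Expanding: 2q + (2c + 1) = 2c + 2q + 1.
Every term except the constant is even, so this is 2(c + q) + 1,
and c + q ∈ ℤ gives the required form.

2(c + q) + 1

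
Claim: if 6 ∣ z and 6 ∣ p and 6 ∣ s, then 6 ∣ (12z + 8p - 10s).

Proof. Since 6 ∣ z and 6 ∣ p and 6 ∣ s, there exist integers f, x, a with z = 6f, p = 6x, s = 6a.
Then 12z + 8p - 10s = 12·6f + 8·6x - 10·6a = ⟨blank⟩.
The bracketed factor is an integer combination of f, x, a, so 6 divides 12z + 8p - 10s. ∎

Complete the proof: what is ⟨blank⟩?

6(-10a + 12f + 8x)

Pull the common 6 out of every term: 12·6f + 8·6x - 10·6a = 6(-10a + 12f + 8x).
-10a + 12f + 8x is an integer, which exhibits the divisibility.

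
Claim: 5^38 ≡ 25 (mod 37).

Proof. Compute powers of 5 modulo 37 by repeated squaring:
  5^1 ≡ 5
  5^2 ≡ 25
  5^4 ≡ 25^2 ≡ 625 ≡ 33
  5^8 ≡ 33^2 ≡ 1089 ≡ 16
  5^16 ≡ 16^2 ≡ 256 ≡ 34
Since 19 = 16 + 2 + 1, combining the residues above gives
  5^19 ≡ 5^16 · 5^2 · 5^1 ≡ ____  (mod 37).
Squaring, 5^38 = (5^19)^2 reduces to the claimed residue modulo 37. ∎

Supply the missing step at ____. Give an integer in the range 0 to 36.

Multiply the listed residues: 34 · 25 · 5 = 850 → 4250.
Reducing modulo 37: 4250 = 114·37 + 32, so 5^19 ≡ 32.

32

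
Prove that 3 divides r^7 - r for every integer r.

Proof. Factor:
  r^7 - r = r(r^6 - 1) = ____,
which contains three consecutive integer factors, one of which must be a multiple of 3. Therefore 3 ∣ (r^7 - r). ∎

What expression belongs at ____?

(r - 1)r(r + 1)(r^4 + r^2 + 1)

r^6 - 1 = (r^2 - 1)(r^4 + r^2 + 1), and r^2 - 1 = (r-1)(r+1).
So r(r^6 - 1) = (r - 1)r(r + 1)(r^4 + r^2 + 1).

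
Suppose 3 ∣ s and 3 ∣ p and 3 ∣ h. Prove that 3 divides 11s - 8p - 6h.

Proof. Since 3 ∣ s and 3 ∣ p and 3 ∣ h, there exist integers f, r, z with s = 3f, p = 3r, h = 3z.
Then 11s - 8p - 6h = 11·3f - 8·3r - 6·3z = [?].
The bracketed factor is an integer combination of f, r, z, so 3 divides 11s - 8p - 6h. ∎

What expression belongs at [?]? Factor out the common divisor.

3(11f - 8r - 6z)

Each term has a factor of 3: 11·3f - 8·3r - 6·3z = 3·(11f - 8r - 6z).
Since 11f - 8r - 6z is an integer, 3 ∣ (11s - 8p - 6h).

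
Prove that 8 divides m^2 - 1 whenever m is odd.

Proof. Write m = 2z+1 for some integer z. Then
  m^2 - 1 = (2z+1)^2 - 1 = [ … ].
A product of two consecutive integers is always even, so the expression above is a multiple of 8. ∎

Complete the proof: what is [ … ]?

4z(z + 1)

(2z+1)^2 - 1 = 4z^2 + 4z + 1 - 1 = 4z^2 + 4z = 4z(z+1).
Since z and z+1 are consecutive, z(z+1) is even, and 4·(even) is a multiple of 8.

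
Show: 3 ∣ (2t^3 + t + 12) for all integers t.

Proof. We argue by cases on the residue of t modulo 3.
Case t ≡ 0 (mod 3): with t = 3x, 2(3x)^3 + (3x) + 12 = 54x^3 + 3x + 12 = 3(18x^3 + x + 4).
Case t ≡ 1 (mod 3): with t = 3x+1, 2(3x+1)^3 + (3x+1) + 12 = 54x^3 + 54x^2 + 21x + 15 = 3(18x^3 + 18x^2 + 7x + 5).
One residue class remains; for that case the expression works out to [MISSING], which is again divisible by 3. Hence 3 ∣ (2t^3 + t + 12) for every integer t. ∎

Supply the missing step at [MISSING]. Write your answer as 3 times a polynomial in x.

Only t ≡ 2 (mod 3) is unaccounted for. Put t = 3x+2:
2(3x+2)^3 + (3x+2) + 12 expands to 54x^3 + 108x^2 + 75x + 30,
and factoring out 3 leaves 3(18x^3 + 36x^2 + 25x + 10).

3(18x^3 + 36x^2 + 25x + 10)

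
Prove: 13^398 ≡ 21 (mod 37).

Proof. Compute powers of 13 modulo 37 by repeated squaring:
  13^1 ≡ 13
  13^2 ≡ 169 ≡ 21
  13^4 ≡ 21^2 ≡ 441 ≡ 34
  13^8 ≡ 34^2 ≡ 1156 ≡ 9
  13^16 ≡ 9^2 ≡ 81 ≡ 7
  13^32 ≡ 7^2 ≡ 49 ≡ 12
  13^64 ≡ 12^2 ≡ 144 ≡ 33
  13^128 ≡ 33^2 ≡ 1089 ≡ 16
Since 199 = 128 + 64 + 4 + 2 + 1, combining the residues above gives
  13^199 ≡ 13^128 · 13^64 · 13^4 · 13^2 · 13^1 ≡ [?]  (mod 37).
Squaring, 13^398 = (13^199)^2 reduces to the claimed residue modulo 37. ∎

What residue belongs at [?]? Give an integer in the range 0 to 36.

24

Multiply the listed residues: 16 · 33 · 34 · 21 · 13 = 528 → 17952 → 376992 → 4900896.
Reducing modulo 37: 4900896 = 132456·37 + 24, so 13^199 ≡ 24.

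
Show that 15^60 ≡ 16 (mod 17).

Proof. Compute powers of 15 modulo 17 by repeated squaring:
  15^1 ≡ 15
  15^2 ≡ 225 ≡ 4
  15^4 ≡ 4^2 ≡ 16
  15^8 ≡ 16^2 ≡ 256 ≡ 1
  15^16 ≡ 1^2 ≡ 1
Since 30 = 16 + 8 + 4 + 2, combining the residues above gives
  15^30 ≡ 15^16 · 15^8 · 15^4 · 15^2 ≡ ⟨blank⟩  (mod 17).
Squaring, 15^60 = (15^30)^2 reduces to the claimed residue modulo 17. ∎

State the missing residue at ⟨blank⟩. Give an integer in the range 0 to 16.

13

15^16 · 15^8 · 15^4 · 15^2 ≡ 1 · 1 · 16 · 4 = 64.
64 mod 17 = 13, so 15^30 ≡ 13 (mod 17).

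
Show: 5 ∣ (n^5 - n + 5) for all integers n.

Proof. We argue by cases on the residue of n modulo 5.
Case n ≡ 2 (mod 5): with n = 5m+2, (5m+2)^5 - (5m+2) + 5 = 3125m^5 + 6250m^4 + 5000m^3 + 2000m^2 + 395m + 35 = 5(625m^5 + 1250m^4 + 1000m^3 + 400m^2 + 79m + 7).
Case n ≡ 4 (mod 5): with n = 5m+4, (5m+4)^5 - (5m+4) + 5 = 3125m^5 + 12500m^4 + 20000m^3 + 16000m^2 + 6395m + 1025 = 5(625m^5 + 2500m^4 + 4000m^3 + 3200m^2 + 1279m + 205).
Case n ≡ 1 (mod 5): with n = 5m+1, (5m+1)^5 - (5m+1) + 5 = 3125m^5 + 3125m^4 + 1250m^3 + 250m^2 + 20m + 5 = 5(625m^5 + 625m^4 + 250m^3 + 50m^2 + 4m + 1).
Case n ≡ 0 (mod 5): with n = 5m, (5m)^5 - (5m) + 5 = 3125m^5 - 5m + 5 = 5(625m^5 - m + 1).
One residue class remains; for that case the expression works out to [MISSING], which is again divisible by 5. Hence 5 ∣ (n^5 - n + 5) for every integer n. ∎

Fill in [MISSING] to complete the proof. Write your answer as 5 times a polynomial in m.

5(625m^5 + 1875m^4 + 2250m^3 + 1350m^2 + 404m + 49)

The residues treated are {2, 4, 1, 0}, so the missing case is n ≡ 3 (mod 5); write n = 5m+3.
Then (5m+3)^5 - (5m+3) + 5 = 3125m^5 + 9375m^4 + 11250m^3 + 6750m^2 + 2020m + 245 = 5(625m^5 + 1875m^4 + 2250m^3 + 1350m^2 + 404m + 49).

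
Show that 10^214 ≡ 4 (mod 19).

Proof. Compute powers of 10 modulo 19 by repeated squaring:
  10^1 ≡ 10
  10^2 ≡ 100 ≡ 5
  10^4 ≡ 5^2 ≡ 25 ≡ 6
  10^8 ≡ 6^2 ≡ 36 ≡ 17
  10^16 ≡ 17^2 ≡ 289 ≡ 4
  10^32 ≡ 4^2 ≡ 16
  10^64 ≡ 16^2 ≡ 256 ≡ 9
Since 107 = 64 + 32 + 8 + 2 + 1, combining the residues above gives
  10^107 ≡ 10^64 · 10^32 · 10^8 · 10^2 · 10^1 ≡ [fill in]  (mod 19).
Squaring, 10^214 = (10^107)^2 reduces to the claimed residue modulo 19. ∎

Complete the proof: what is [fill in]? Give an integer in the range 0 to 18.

Multiply the listed residues: 9 · 16 · 17 · 5 · 10 = 144 → 2448 → 12240 → 122400.
Reducing modulo 19: 122400 = 6442·19 + 2, so 10^107 ≡ 2.

2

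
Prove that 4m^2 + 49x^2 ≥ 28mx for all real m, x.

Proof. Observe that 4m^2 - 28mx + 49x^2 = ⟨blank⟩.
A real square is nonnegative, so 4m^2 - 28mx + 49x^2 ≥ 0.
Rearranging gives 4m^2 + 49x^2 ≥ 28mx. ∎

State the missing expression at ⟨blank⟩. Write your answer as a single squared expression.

(2m - 7x)^2

The leading and trailing coefficients are 2^2 and 7^2, and 28 = 2·2·7, so the trinomial is (2m - 7x)^2.
Hence 4m^2 - 28mx + 49x^2 ≥ 0.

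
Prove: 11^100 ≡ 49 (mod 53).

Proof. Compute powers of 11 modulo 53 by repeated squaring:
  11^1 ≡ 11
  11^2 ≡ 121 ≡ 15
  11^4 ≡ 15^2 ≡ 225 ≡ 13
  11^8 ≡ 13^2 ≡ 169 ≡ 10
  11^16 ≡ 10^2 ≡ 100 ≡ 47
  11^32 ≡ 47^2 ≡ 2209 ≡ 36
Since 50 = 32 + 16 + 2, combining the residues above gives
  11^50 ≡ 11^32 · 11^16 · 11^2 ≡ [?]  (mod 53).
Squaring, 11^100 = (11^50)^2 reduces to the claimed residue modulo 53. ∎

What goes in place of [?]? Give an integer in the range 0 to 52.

46

Multiply the listed residues: 36 · 47 · 15 = 1692 → 25380.
Reducing modulo 53: 25380 = 478·53 + 46, so 11^50 ≡ 46.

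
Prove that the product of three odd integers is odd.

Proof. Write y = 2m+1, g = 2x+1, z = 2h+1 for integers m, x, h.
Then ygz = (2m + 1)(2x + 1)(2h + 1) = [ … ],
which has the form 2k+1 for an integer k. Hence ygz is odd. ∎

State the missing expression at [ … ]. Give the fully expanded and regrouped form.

2(4hmx + 2hm + 2hx + h + 2mx + m + x) + 1

Expanding: (2m + 1)(2x + 1)(2h + 1) = 8hmx + 4hm + 4hx + 2h + 4mx + 2m + 2x + 1.
Every term except the constant is even, so this is 2(4hmx + 2hm + 2hx + h + 2mx + m + x) + 1,
and 4hmx + 2hm + 2hx + h + 2mx + m + x ∈ ℤ gives the required form.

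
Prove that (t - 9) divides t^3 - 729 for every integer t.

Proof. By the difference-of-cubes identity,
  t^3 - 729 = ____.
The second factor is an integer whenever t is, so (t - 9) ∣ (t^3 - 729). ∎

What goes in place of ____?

Polynomial division of t^3 - 729 by t - 9 leaves remainder 0 and quotient t^2 + 9t + 81.
Hence t^3 - 729 = (t - 9)(t^2 + 9t + 81).

(t - 9)(t^2 + 9t + 81)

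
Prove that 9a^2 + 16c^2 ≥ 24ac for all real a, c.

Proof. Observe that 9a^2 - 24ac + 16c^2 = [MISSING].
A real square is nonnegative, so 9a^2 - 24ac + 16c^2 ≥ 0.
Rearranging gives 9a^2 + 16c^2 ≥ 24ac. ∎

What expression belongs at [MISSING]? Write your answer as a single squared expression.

9a^2 - 24ac + 16c^2 is a perfect-square trinomial: the outer terms are (3a)^2 and (4c)^2, and the cross term is -2·3a·4c.
So 9a^2 - 24ac + 16c^2 = (3a - 4c)^2 ≥ 0.

(3a - 4c)^2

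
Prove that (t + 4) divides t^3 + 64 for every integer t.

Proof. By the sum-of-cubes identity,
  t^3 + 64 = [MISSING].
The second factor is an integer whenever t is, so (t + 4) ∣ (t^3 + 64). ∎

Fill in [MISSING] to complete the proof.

(t + 4)(t^2 - 4t + 16)

a^3 + b^3 = (a + b)(a^2 - ab + b^2). With a = t, b = 4:
t^3 + 64 = (t + 4)(t^2 - 4t + 16).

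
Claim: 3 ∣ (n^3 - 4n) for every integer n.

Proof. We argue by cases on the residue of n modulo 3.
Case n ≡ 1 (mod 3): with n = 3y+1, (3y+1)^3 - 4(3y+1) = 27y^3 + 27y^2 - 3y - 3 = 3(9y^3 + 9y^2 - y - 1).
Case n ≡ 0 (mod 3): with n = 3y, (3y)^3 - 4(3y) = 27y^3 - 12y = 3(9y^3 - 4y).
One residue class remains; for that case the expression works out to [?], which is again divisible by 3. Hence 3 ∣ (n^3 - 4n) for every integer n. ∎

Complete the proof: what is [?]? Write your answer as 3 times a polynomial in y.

3(9y^3 + 18y^2 + 8y)

Only n ≡ 2 (mod 3) is unaccounted for. Put n = 3y+2:
(3y+2)^3 - 4(3y+2) expands to 27y^3 + 54y^2 + 24y,
and factoring out 3 leaves 3(9y^3 + 18y^2 + 8y).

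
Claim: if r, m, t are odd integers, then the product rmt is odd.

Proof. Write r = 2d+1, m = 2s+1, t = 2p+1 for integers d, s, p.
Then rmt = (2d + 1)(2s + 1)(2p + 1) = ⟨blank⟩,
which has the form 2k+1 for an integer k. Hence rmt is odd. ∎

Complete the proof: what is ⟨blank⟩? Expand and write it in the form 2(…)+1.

(2d + 1)(2s + 1)(2p + 1) = 8dps + 4dp + 4ds + 2d + 4ps + 2p + 2s + 1
= 2(4dps + 2dp + 2ds + d + 2ps + p + s) + 1.
Since 4dps + 2dp + 2ds + d + 2ps + p + s is an integer, the product is of the form 2k+1 for an integer k.

2(4dps + 2dp + 2ds + d + 2ps + p + s) + 1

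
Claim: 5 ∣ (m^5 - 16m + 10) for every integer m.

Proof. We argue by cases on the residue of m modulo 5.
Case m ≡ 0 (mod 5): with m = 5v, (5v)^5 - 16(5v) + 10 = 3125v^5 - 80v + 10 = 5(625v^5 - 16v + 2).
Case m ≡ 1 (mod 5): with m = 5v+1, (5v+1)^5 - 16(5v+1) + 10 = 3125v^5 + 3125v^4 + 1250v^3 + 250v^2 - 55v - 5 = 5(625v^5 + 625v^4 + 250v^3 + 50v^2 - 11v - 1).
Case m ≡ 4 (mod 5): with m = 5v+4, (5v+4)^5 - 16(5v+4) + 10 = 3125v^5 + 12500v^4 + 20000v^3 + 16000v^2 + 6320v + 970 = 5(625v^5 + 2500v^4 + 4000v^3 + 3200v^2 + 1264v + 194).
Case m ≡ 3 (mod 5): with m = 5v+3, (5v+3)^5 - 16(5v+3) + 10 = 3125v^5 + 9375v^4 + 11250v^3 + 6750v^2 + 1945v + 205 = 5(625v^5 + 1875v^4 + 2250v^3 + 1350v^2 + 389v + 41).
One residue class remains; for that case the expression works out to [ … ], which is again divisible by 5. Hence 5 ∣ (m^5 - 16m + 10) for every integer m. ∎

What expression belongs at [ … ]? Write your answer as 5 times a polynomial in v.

Only m ≡ 2 (mod 5) is unaccounted for. Put m = 5v+2:
(5v+2)^5 - 16(5v+2) + 10 expands to 3125v^5 + 6250v^4 + 5000v^3 + 2000v^2 + 320v + 10,
and factoring out 5 leaves 5(625v^5 + 1250v^4 + 1000v^3 + 400v^2 + 64v + 2).

5(625v^5 + 1250v^4 + 1000v^3 + 400v^2 + 64v + 2)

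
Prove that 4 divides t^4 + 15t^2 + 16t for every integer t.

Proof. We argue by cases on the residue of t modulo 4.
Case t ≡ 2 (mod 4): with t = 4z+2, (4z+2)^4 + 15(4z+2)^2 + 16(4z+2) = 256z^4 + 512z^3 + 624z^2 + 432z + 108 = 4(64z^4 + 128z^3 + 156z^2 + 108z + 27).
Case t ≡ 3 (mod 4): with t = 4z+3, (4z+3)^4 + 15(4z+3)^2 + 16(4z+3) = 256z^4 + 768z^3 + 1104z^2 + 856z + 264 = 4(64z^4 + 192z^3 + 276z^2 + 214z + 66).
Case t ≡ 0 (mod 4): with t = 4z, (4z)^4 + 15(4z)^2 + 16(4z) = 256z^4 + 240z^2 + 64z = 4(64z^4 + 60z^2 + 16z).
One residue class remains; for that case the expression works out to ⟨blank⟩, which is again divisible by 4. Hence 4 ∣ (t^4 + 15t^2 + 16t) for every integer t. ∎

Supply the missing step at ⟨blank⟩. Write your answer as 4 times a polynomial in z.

Only t ≡ 1 (mod 4) is unaccounted for. Put t = 4z+1:
(4z+1)^4 + 15(4z+1)^2 + 16(4z+1) expands to 256z^4 + 256z^3 + 336z^2 + 200z + 32,
and factoring out 4 leaves 4(64z^4 + 64z^3 + 84z^2 + 50z + 8).

4(64z^4 + 64z^3 + 84z^2 + 50z + 8)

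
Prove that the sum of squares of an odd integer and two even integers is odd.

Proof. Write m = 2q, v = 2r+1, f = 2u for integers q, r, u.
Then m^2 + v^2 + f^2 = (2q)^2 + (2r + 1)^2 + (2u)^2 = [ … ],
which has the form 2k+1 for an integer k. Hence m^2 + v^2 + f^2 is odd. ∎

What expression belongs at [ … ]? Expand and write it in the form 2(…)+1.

Expanding: (2q)^2 + (2r + 1)^2 + (2u)^2 = 4q^2 + 4r^2 + 4r + 4u^2 + 1.
Every term except the constant is even, so this is 2(2q^2 + 2r^2 + 2r + 2u^2) + 1,
and 2q^2 + 2r^2 + 2r + 2u^2 ∈ ℤ gives the required form.

2(2q^2 + 2r^2 + 2r + 2u^2) + 1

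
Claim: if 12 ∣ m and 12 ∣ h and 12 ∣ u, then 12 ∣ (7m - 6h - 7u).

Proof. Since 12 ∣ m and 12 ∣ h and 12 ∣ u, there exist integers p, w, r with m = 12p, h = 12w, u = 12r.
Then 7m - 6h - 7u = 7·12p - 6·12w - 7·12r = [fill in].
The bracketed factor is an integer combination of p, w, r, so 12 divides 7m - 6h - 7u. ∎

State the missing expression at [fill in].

12(7p - 7r - 6w)

Each term has a factor of 12: 7·12p - 6·12w - 7·12r = 12·(7p - 7r - 6w).
Since 7p - 7r - 6w is an integer, 12 ∣ (7m - 6h - 7u).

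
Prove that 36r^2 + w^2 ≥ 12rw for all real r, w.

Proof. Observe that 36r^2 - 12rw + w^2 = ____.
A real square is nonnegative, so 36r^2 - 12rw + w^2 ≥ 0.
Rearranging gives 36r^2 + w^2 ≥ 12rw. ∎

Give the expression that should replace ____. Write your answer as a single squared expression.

The leading and trailing coefficients are 6^2 and 1^2, and 12 = 2·6·1, so the trinomial is (6r - w)^2.
Hence 36r^2 - 12rw + w^2 ≥ 0.

(6r - w)^2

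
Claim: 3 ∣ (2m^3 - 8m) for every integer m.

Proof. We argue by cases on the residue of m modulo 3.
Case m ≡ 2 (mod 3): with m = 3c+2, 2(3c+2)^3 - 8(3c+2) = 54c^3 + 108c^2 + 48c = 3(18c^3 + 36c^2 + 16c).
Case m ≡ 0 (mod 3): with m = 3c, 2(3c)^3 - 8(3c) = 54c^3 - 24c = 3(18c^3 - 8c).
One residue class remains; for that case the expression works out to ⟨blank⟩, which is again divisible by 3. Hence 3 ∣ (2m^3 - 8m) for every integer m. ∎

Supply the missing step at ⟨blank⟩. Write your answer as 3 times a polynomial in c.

3(18c^3 + 18c^2 - 2c - 2)

Only m ≡ 1 (mod 3) is unaccounted for. Put m = 3c+1:
2(3c+1)^3 - 8(3c+1) expands to 54c^3 + 54c^2 - 6c - 6,
and factoring out 3 leaves 3(18c^3 + 18c^2 - 2c - 2).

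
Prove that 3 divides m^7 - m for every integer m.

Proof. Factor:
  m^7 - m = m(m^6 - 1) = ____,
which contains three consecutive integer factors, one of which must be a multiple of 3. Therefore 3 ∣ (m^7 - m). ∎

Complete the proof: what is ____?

m^6 - 1 = (m^2 - 1)(m^4 + m^2 + 1), and m^2 - 1 = (m-1)(m+1).
So m(m^6 - 1) = (m - 1)m(m + 1)(m^4 + m^2 + 1).

(m - 1)m(m + 1)(m^4 + m^2 + 1)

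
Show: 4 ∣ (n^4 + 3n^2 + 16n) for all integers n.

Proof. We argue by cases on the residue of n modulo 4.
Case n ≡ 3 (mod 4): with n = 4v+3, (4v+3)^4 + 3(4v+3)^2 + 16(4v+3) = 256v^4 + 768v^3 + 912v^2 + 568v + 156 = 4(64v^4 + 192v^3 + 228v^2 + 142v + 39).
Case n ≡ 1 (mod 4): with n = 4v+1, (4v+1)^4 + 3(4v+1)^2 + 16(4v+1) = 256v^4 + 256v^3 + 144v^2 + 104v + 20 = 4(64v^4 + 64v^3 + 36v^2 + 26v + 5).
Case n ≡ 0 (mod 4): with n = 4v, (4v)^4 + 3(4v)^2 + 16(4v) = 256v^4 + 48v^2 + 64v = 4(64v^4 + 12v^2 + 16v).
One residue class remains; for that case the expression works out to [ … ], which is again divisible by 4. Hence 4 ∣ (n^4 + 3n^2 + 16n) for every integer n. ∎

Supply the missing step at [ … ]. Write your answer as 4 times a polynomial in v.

4(64v^4 + 128v^3 + 108v^2 + 60v + 15)

The residues treated are {3, 1, 0}, so the missing case is n ≡ 2 (mod 4); write n = 4v+2.
Then (4v+2)^4 + 3(4v+2)^2 + 16(4v+2) = 256v^4 + 512v^3 + 432v^2 + 240v + 60 = 4(64v^4 + 128v^3 + 108v^2 + 60v + 15).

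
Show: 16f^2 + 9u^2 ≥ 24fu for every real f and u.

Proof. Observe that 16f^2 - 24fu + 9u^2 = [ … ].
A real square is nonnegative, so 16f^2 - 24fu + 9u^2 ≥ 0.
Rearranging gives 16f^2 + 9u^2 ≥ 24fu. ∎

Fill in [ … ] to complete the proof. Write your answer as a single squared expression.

(4f - 3u)^2

16f^2 - 24fu + 9u^2 is a perfect-square trinomial: the outer terms are (4f)^2 and (3u)^2, and the cross term is -2·4f·3u.
So 16f^2 - 24fu + 9u^2 = (4f - 3u)^2 ≥ 0.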